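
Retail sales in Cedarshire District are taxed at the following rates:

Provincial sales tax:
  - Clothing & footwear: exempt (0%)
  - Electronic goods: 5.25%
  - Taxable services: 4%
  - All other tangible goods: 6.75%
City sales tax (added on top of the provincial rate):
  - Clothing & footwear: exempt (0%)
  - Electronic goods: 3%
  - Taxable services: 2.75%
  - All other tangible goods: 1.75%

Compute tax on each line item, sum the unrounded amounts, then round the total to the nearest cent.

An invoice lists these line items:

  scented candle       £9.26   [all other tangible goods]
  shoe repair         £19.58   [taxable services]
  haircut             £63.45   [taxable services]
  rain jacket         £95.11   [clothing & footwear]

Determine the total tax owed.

Scented candle £9.26: all other tangible goods → 6.75% + 1.75% city = 8.5% → £0.7871
Shoe repair £19.58: taxable services → 4% + 2.75% city = 6.75% → £1.32165
Haircut £63.45: taxable services → 4% + 2.75% city = 6.75% → £4.282875
Rain jacket £95.11: clothing & footwear → 0% + 0% city = 0% → £0.00
Unrounded tax sum = £6.391625 → £6.39

£6.39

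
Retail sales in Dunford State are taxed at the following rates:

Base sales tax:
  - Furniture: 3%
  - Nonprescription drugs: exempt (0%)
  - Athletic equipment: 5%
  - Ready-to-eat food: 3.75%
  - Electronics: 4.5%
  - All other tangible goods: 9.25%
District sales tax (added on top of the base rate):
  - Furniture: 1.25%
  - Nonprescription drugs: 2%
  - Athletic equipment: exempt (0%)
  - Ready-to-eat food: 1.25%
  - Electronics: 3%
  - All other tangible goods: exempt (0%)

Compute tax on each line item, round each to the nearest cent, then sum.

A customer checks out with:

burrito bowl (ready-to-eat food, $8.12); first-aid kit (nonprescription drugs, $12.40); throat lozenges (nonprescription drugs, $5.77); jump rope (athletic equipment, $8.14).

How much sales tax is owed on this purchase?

$1.19

Burrito bowl $8.12: ready-to-eat food → 3.75% + 1.25% district = 5% → $0.41
First-aid kit $12.40: nonprescription drugs → 0% + 2% district = 2% → $0.25
Throat lozenges $5.77: nonprescription drugs → 0% + 2% district = 2% → $0.12
Jump rope $8.14: athletic equipment → 5% + 0% district = 5% → $0.41
Total tax = $0.41 + $0.25 + $0.12 + $0.41 = $1.19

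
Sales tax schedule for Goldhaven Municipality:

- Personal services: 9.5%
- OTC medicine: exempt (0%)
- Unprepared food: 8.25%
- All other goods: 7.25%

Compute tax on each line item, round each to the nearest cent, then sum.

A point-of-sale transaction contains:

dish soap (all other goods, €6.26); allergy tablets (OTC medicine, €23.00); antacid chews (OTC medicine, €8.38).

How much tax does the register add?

€0.45

Dish soap €6.26: all other goods → 7.25% → €0.45
Allergy tablets €23.00: OTC medicine → 0% → €0.00
Antacid chews €8.38: OTC medicine → 0% → €0.00
Total tax = €0.45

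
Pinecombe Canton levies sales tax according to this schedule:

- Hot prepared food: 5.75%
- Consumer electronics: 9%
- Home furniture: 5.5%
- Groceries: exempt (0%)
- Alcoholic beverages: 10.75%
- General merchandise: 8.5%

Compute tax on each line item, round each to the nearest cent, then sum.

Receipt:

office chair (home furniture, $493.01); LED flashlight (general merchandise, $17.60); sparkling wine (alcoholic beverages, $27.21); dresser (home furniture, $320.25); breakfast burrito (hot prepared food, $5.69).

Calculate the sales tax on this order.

$49.49

Office chair $493.01: home furniture → 5.5% → $27.12
LED flashlight $17.60: general merchandise → 8.5% → $1.50
Sparkling wine $27.21: alcoholic beverages → 10.75% → $2.93
Dresser $320.25: home furniture → 5.5% → $17.61
Breakfast burrito $5.69: hot prepared food → 5.75% → $0.33
Total tax = $27.12 + $1.50 + $2.93 + $17.61 + $0.33 = $49.49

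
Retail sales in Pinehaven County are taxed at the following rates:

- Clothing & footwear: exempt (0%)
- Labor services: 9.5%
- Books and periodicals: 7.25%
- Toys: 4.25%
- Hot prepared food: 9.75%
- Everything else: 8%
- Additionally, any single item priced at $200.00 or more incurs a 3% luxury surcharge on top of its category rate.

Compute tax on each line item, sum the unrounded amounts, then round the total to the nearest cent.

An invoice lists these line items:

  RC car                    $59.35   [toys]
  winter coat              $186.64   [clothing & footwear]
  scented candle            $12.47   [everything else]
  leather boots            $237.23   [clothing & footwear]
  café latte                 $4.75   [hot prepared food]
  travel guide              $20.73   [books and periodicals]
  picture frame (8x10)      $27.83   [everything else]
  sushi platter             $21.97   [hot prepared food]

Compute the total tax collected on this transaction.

$16.97

RC car $59.35: toys → 4.25% → $2.522375
Winter coat $186.64: clothing & footwear → 0% → $0.00
Scented candle $12.47: everything else → 8% → $0.9976
Leather boots $237.23: clothing & footwear → 0% + 3% surcharge = 3% → $7.1169
Café latte $4.75: hot prepared food → 9.75% → $0.463125
Travel guide $20.73: books and periodicals → 7.25% → $1.502925
Picture frame (8x10) $27.83: everything else → 8% → $2.2264
Sushi platter $21.97: hot prepared food → 9.75% → $2.142075
Unrounded tax sum = $16.9714 → $16.97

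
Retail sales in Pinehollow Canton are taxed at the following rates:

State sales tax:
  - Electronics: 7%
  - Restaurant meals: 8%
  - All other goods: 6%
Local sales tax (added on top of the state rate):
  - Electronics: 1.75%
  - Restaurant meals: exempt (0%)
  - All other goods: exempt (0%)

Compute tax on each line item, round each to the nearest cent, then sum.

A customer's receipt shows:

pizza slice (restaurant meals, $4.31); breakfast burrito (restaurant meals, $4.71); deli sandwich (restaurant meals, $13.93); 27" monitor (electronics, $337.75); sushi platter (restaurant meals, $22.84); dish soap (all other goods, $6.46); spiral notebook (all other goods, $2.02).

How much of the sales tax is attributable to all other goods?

$0.51

Dish soap $6.46: all other goods → 6% + 0% local = 6% → $0.39
Spiral notebook $2.02: all other goods → 6% + 0% local = 6% → $0.12
Tax on all other goods = $0.39 + $0.12 = $0.51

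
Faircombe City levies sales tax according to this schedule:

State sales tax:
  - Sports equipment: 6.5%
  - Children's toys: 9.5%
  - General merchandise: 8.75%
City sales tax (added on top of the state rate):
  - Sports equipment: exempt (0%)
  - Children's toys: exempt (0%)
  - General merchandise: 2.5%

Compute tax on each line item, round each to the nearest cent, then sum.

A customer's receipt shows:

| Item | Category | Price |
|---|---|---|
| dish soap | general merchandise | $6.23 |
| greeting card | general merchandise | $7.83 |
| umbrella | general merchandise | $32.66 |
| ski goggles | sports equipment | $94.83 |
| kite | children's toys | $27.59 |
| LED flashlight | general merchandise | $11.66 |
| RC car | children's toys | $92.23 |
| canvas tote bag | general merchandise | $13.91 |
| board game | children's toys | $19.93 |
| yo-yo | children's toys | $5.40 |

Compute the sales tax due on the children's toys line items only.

Kite $27.59: children's toys → 9.5% + 0% city = 9.5% → $2.62
RC car $92.23: children's toys → 9.5% + 0% city = 9.5% → $8.76
Board game $19.93: children's toys → 9.5% + 0% city = 9.5% → $1.89
Yo-yo $5.40: children's toys → 9.5% + 0% city = 9.5% → $0.51
Tax on children's toys = $2.62 + $8.76 + $1.89 + $0.51 = $13.78

$13.78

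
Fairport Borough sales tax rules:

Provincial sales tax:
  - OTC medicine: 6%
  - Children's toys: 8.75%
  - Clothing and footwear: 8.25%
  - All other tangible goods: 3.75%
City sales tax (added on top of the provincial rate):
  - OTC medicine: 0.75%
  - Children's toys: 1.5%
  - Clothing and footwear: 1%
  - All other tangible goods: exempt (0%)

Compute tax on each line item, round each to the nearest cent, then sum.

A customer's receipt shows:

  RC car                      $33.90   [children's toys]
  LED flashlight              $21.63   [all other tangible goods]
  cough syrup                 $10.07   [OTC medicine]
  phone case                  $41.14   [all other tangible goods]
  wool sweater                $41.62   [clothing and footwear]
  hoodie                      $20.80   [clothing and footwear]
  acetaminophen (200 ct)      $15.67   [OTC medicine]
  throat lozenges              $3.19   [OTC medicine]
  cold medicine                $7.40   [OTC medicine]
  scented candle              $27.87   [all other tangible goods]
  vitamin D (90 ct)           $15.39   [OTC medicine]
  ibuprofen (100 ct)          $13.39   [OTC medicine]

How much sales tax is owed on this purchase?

RC car $33.90: children's toys → 8.75% + 1.5% city = 10.25% → $3.47
LED flashlight $21.63: all other tangible goods → 3.75% + 0% city = 3.75% → $0.81
Cough syrup $10.07: OTC medicine → 6% + 0.75% city = 6.75% → $0.68
Phone case $41.14: all other tangible goods → 3.75% + 0% city = 3.75% → $1.54
Wool sweater $41.62: clothing and footwear → 8.25% + 1% city = 9.25% → $3.85
Hoodie $20.80: clothing and footwear → 8.25% + 1% city = 9.25% → $1.92
Acetaminophen (200 ct) $15.67: OTC medicine → 6% + 0.75% city = 6.75% → $1.06
Throat lozenges $3.19: OTC medicine → 6% + 0.75% city = 6.75% → $0.22
Cold medicine $7.40: OTC medicine → 6% + 0.75% city = 6.75% → $0.50
Scented candle $27.87: all other tangible goods → 3.75% + 0% city = 3.75% → $1.05
Vitamin D (90 ct) $15.39: OTC medicine → 6% + 0.75% city = 6.75% → $1.04
Ibuprofen (100 ct) $13.39: OTC medicine → 6% + 0.75% city = 6.75% → $0.90
Total tax = $3.47 + $0.81 + $0.68 + $1.54 + $3.85 + $1.92 + $1.06 + $0.22 + $0.50 + $1.05 + $1.04 + $0.90 = $17.04

$17.04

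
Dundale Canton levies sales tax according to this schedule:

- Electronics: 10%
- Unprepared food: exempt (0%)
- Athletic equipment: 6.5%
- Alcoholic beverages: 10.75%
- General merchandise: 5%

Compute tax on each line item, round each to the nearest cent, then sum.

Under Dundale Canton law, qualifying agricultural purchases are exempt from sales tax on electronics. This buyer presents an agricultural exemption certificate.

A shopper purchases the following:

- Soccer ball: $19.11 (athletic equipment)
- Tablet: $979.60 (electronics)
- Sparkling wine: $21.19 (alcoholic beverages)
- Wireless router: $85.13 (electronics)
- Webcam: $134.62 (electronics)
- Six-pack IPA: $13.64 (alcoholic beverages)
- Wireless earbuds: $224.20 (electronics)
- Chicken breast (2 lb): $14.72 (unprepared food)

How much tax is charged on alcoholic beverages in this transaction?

$3.75

Sparkling wine $21.19: alcoholic beverages → 10.75% → $2.28
Six-pack IPA $13.64: alcoholic beverages → 10.75% → $1.47
Tax on alcoholic beverages = $2.28 + $1.47 = $3.75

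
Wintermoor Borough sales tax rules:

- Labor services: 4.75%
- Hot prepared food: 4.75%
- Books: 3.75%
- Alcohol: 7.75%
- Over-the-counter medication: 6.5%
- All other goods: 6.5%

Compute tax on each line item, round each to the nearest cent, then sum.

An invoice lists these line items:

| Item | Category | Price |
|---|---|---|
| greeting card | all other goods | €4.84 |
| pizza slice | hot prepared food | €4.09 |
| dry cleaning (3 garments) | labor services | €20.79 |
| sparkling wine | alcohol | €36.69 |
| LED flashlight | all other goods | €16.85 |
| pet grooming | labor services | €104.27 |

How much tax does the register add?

Greeting card €4.84: all other goods → 6.5% → €0.31
Pizza slice €4.09: hot prepared food → 4.75% → €0.19
Dry cleaning (3 garments) €20.79: labor services → 4.75% → €0.99
Sparkling wine €36.69: alcohol → 7.75% → €2.84
LED flashlight €16.85: all other goods → 6.5% → €1.10
Pet grooming €104.27: labor services → 4.75% → €4.95
Total tax = €0.31 + €0.19 + €0.99 + €2.84 + €1.10 + €4.95 = €10.38

€10.38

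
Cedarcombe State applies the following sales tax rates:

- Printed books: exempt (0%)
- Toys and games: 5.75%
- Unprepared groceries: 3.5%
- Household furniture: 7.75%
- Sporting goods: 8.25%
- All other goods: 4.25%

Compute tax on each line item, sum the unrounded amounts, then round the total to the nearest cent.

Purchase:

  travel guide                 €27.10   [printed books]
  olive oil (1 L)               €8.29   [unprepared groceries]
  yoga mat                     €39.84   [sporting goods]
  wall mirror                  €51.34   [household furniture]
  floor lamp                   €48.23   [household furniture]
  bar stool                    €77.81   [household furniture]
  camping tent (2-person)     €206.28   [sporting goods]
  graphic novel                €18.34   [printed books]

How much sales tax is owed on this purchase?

€34.34

Travel guide €27.10: printed books → 0% → €0.00
Olive oil (1 L) €8.29: unprepared groceries → 3.5% → €0.29015
Yoga mat €39.84: sporting goods → 8.25% → €3.2868
Wall mirror €51.34: household furniture → 7.75% → €3.97885
Floor lamp €48.23: household furniture → 7.75% → €3.737825
Bar stool €77.81: household furniture → 7.75% → €6.030275
Camping tent (2-person) €206.28: sporting goods → 8.25% → €17.0181
Graphic novel €18.34: printed books → 0% → €0.00
Unrounded tax sum = €34.342 → €34.34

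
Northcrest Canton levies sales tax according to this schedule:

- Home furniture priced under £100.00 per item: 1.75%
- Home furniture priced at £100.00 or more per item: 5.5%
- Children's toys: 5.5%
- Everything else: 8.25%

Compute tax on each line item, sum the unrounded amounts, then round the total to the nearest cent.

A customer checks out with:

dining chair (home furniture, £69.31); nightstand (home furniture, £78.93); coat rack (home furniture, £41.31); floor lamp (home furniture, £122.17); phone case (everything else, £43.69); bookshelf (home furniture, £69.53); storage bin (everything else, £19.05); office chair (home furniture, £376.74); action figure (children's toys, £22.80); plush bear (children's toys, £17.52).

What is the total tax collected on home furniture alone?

Dining chair £69.31: home furniture, under £100.00 → 1.75% → £1.212925
Nightstand £78.93: home furniture, under £100.00 → 1.75% → £1.381275
Coat rack £41.31: home furniture, under £100.00 → 1.75% → £0.722925
Floor lamp £122.17: home furniture, £100.00 or more → 5.5% → £6.71935
Bookshelf £69.53: home furniture, under £100.00 → 1.75% → £1.216775
Office chair £376.74: home furniture, £100.00 or more → 5.5% → £20.7207
Tax on home furniture: unrounded sum = £31.97395 → £31.97

£31.97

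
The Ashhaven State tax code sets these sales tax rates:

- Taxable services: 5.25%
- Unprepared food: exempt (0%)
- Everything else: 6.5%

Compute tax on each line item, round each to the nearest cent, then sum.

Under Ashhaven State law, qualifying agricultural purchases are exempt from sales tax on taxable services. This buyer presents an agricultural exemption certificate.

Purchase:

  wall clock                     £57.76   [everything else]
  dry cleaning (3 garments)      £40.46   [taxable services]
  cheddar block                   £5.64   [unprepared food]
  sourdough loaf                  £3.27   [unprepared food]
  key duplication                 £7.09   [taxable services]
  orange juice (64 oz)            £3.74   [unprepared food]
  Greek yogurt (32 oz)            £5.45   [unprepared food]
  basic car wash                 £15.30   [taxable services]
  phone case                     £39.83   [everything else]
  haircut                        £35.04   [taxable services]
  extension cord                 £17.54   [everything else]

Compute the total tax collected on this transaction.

Wall clock £57.76: everything else → 6.5% → £3.75
Dry cleaning (3 garments) £40.46: taxable services, buyer-exempt → 0% → £0.00
Cheddar block £5.64: unprepared food → 0% → £0.00
Sourdough loaf £3.27: unprepared food → 0% → £0.00
Key duplication £7.09: taxable services, buyer-exempt → 0% → £0.00
Orange juice (64 oz) £3.74: unprepared food → 0% → £0.00
Greek yogurt (32 oz) £5.45: unprepared food → 0% → £0.00
Basic car wash £15.30: taxable services, buyer-exempt → 0% → £0.00
Phone case £39.83: everything else → 6.5% → £2.59
Haircut £35.04: taxable services, buyer-exempt → 0% → £0.00
Extension cord £17.54: everything else → 6.5% → £1.14
Total tax = £3.75 + £2.59 + £1.14 = £7.48

£7.48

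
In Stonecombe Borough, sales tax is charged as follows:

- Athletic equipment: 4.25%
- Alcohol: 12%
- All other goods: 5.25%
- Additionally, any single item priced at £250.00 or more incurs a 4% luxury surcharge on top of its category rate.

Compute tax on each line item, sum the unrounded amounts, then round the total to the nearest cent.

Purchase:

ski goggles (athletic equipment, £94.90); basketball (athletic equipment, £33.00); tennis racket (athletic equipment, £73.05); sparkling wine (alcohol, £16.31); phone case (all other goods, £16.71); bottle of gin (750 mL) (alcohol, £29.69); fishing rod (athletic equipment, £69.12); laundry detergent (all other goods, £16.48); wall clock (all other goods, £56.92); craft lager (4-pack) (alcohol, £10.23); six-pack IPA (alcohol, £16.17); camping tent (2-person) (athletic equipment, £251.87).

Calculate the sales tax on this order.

£45.68

Ski goggles £94.90: athletic equipment → 4.25% → £4.03325
Basketball £33.00: athletic equipment → 4.25% → £1.4025
Tennis racket £73.05: athletic equipment → 4.25% → £3.104625
Sparkling wine £16.31: alcohol → 12% → £1.9572
Phone case £16.71: all other goods → 5.25% → £0.877275
Bottle of gin (750 mL) £29.69: alcohol → 12% → £3.5628
Fishing rod £69.12: athletic equipment → 4.25% → £2.9376
Laundry detergent £16.48: all other goods → 5.25% → £0.8652
Wall clock £56.92: all other goods → 5.25% → £2.9883
Craft lager (4-pack) £10.23: alcohol → 12% → £1.2276
Six-pack IPA £16.17: alcohol → 12% → £1.9404
Camping tent (2-person) £251.87: athletic equipment → 4.25% + 4% surcharge = 8.25% → £20.779275
Unrounded tax sum = £45.676025 → £45.68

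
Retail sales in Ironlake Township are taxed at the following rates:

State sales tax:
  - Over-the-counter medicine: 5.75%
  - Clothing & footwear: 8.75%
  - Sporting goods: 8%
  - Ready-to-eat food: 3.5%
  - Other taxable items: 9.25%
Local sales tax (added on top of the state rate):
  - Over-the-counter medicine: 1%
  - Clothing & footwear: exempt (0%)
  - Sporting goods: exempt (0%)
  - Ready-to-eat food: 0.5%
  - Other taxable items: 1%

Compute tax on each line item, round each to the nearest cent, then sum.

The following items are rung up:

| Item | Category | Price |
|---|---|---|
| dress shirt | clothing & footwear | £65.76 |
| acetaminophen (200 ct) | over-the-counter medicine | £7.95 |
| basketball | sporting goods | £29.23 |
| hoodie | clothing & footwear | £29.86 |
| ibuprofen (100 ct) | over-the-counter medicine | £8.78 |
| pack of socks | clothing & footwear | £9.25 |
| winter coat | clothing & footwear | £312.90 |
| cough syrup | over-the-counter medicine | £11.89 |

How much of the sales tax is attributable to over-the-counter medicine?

£1.93

Acetaminophen (200 ct) £7.95: over-the-counter medicine → 5.75% + 1% local = 6.75% → £0.54
Ibuprofen (100 ct) £8.78: over-the-counter medicine → 5.75% + 1% local = 6.75% → £0.59
Cough syrup £11.89: over-the-counter medicine → 5.75% + 1% local = 6.75% → £0.80
Tax on over-the-counter medicine = £0.54 + £0.59 + £0.80 = £1.93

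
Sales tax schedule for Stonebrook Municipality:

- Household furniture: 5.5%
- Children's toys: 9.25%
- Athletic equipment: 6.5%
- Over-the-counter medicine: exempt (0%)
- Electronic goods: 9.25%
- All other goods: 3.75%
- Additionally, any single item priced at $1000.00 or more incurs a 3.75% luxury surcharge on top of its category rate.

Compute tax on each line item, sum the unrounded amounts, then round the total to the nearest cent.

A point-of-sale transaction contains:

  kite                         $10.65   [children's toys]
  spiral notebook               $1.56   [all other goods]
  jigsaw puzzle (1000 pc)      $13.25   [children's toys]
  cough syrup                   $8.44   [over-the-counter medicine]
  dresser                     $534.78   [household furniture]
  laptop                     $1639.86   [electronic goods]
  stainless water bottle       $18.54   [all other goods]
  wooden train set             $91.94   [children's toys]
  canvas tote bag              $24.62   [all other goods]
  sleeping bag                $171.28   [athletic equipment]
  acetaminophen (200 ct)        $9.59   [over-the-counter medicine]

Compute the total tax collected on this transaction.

Kite $10.65: children's toys → 9.25% → $0.985125
Spiral notebook $1.56: all other goods → 3.75% → $0.0585
Jigsaw puzzle (1000 pc) $13.25: children's toys → 9.25% → $1.225625
Cough syrup $8.44: over-the-counter medicine → 0% → $0.00
Dresser $534.78: household furniture → 5.5% → $29.4129
Laptop $1639.86: electronic goods → 9.25% + 3.75% surcharge = 13% → $213.1818
Stainless water bottle $18.54: all other goods → 3.75% → $0.69525
Wooden train set $91.94: children's toys → 9.25% → $8.50445
Canvas tote bag $24.62: all other goods → 3.75% → $0.92325
Sleeping bag $171.28: athletic equipment → 6.5% → $11.1332
Acetaminophen (200 ct) $9.59: over-the-counter medicine → 0% → $0.00
Unrounded tax sum = $266.1201 → $266.12

$266.12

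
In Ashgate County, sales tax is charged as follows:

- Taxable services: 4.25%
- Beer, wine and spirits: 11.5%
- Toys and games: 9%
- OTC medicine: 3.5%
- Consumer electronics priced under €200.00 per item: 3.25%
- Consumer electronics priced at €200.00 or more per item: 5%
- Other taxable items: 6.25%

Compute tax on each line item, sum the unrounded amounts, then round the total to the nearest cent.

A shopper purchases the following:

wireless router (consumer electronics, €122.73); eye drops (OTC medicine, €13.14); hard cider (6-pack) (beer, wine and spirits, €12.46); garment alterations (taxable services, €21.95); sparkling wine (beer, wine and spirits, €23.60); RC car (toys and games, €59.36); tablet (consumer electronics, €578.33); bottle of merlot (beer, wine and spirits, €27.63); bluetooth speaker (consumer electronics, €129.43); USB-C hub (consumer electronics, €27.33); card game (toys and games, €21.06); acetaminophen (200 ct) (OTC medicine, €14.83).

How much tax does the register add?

€54.47

Wireless router €122.73: consumer electronics, under €200.00 → 3.25% → €3.988725
Eye drops €13.14: OTC medicine → 3.5% → €0.4599
Hard cider (6-pack) €12.46: beer, wine and spirits → 11.5% → €1.4329
Garment alterations €21.95: taxable services → 4.25% → €0.932875
Sparkling wine €23.60: beer, wine and spirits → 11.5% → €2.714
RC car €59.36: toys and games → 9% → €5.3424
Tablet €578.33: consumer electronics, €200.00 or more → 5% → €28.9165
Bottle of merlot €27.63: beer, wine and spirits → 11.5% → €3.17745
Bluetooth speaker €129.43: consumer electronics, under €200.00 → 3.25% → €4.206475
USB-C hub €27.33: consumer electronics, under €200.00 → 3.25% → €0.888225
Card game €21.06: toys and games → 9% → €1.8954
Acetaminophen (200 ct) €14.83: OTC medicine → 3.5% → €0.51905
Unrounded tax sum = €54.4739 → €54.47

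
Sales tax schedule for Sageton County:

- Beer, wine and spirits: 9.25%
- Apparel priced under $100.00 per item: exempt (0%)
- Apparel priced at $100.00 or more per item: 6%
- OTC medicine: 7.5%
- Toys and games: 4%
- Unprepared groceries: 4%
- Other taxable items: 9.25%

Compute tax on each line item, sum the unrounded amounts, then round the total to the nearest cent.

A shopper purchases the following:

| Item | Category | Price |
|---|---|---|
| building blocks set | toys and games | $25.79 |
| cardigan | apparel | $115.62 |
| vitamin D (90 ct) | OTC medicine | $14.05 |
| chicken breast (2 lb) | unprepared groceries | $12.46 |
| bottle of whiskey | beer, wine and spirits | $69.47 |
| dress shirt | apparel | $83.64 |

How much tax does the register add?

$15.95

Building blocks set $25.79: toys and games → 4% → $1.0316
Cardigan $115.62: apparel, $100.00 or more → 6% → $6.9372
Vitamin D (90 ct) $14.05: OTC medicine → 7.5% → $1.05375
Chicken breast (2 lb) $12.46: unprepared groceries → 4% → $0.4984
Bottle of whiskey $69.47: beer, wine and spirits → 9.25% → $6.425975
Dress shirt $83.64: apparel, under $100.00 → 0% → $0.00
Unrounded tax sum = $15.946925 → $15.95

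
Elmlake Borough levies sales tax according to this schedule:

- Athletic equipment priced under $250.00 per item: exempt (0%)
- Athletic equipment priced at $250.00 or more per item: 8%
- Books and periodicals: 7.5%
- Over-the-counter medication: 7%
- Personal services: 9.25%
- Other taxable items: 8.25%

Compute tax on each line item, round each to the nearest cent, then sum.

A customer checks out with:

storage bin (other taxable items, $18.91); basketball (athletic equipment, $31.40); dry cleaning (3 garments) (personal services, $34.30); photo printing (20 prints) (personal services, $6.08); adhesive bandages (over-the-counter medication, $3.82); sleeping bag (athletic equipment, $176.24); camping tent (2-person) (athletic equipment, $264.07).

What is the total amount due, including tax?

Storage bin $18.91: other taxable items → 8.25% → $1.56
Basketball $31.40: athletic equipment, under $250.00 → 0% → $0.00
Dry cleaning (3 garments) $34.30: personal services → 9.25% → $3.17
Photo printing (20 prints) $6.08: personal services → 9.25% → $0.56
Adhesive bandages $3.82: over-the-counter medication → 7% → $0.27
Sleeping bag $176.24: athletic equipment, under $250.00 → 0% → $0.00
Camping tent (2-person) $264.07: athletic equipment, $250.00 or more → 8% → $21.13
Subtotal = $534.82; tax = $26.69; total due = $561.51

$561.51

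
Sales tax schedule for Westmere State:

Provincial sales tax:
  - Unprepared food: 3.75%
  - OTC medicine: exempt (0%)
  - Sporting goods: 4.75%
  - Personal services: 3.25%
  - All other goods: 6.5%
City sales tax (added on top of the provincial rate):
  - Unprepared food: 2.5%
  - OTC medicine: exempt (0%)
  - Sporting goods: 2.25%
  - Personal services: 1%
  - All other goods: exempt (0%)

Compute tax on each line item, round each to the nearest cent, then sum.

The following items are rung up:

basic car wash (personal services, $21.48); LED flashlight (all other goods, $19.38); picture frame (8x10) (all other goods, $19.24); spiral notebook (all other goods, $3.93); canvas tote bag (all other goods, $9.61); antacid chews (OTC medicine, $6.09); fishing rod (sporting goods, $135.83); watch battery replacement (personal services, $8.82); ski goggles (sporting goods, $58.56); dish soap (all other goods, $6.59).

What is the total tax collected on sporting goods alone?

Fishing rod $135.83: sporting goods → 4.75% + 2.25% city = 7% → $9.51
Ski goggles $58.56: sporting goods → 4.75% + 2.25% city = 7% → $4.10
Tax on sporting goods = $9.51 + $4.10 = $13.61

$13.61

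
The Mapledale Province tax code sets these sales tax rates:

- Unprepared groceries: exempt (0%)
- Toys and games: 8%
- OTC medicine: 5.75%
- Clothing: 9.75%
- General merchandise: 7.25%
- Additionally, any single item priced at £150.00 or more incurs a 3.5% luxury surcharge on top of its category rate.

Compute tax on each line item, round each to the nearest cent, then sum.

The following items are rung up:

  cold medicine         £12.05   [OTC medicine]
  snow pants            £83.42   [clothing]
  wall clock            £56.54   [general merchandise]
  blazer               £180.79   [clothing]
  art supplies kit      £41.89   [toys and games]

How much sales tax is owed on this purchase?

£40.22

Cold medicine £12.05: OTC medicine → 5.75% → £0.69
Snow pants £83.42: clothing → 9.75% → £8.13
Wall clock £56.54: general merchandise → 7.25% → £4.10
Blazer £180.79: clothing → 9.75% + 3.5% surcharge = 13.25% → £23.95
Art supplies kit £41.89: toys and games → 8% → £3.35
Total tax = £0.69 + £8.13 + £4.10 + £23.95 + £3.35 = £40.22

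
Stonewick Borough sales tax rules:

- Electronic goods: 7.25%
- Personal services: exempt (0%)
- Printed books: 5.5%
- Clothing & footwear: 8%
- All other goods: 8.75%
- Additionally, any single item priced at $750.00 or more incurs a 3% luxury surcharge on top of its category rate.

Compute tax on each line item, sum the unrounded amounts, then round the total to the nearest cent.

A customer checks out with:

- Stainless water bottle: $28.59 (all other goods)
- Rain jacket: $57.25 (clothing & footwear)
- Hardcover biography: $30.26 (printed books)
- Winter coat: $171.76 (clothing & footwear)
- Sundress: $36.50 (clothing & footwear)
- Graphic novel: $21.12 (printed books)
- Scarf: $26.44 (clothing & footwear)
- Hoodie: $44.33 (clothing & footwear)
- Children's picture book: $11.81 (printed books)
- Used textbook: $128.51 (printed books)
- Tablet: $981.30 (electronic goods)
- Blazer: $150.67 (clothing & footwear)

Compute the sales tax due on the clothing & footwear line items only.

$38.96

Rain jacket $57.25: clothing & footwear → 8% → $4.58
Winter coat $171.76: clothing & footwear → 8% → $13.7408
Sundress $36.50: clothing & footwear → 8% → $2.92
Scarf $26.44: clothing & footwear → 8% → $2.1152
Hoodie $44.33: clothing & footwear → 8% → $3.5464
Blazer $150.67: clothing & footwear → 8% → $12.0536
Tax on clothing & footwear: unrounded sum = $38.956 → $38.96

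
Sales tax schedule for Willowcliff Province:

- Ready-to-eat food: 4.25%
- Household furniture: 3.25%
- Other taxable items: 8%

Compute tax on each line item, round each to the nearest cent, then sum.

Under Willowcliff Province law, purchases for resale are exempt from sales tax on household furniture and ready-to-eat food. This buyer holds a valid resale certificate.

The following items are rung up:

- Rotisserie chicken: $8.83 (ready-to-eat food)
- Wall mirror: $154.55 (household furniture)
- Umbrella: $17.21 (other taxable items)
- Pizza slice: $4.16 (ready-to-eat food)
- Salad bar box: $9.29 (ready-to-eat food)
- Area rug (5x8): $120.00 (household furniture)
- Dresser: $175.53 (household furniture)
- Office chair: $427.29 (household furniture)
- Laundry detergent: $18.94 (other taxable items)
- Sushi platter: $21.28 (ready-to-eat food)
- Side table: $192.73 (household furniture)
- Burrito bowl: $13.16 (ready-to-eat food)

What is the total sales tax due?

Rotisserie chicken $8.83: ready-to-eat food, buyer-exempt → 0% → $0.00
Wall mirror $154.55: household furniture, buyer-exempt → 0% → $0.00
Umbrella $17.21: other taxable items → 8% → $1.38
Pizza slice $4.16: ready-to-eat food, buyer-exempt → 0% → $0.00
Salad bar box $9.29: ready-to-eat food, buyer-exempt → 0% → $0.00
Area rug (5x8) $120.00: household furniture, buyer-exempt → 0% → $0.00
Dresser $175.53: household furniture, buyer-exempt → 0% → $0.00
Office chair $427.29: household furniture, buyer-exempt → 0% → $0.00
Laundry detergent $18.94: other taxable items → 8% → $1.52
Sushi platter $21.28: ready-to-eat food, buyer-exempt → 0% → $0.00
Side table $192.73: household furniture, buyer-exempt → 0% → $0.00
Burrito bowl $13.16: ready-to-eat food, buyer-exempt → 0% → $0.00
Total tax = $1.38 + $1.52 = $2.90

$2.90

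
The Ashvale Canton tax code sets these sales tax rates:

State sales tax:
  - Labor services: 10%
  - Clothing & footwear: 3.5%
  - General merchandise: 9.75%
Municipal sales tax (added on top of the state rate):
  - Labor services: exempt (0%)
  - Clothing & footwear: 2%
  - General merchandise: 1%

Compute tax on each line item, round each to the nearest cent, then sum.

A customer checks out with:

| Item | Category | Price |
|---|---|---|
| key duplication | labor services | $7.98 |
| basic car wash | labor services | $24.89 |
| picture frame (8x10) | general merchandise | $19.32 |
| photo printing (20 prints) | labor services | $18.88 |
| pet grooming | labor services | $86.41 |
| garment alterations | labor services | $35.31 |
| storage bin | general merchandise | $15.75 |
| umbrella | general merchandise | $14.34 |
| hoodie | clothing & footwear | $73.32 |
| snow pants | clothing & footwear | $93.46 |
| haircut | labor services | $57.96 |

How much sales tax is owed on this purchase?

$37.63

Key duplication $7.98: labor services → 10% + 0% municipal = 10% → $0.80
Basic car wash $24.89: labor services → 10% + 0% municipal = 10% → $2.49
Picture frame (8x10) $19.32: general merchandise → 9.75% + 1% municipal = 10.75% → $2.08
Photo printing (20 prints) $18.88: labor services → 10% + 0% municipal = 10% → $1.89
Pet grooming $86.41: labor services → 10% + 0% municipal = 10% → $8.64
Garment alterations $35.31: labor services → 10% + 0% municipal = 10% → $3.53
Storage bin $15.75: general merchandise → 9.75% + 1% municipal = 10.75% → $1.69
Umbrella $14.34: general merchandise → 9.75% + 1% municipal = 10.75% → $1.54
Hoodie $73.32: clothing & footwear → 3.5% + 2% municipal = 5.5% → $4.03
Snow pants $93.46: clothing & footwear → 3.5% + 2% municipal = 5.5% → $5.14
Haircut $57.96: labor services → 10% + 0% municipal = 10% → $5.80
Total tax = $0.80 + $2.49 + $2.08 + $1.89 + $8.64 + $3.53 + $1.69 + $1.54 + $4.03 + $5.14 + $5.80 = $37.63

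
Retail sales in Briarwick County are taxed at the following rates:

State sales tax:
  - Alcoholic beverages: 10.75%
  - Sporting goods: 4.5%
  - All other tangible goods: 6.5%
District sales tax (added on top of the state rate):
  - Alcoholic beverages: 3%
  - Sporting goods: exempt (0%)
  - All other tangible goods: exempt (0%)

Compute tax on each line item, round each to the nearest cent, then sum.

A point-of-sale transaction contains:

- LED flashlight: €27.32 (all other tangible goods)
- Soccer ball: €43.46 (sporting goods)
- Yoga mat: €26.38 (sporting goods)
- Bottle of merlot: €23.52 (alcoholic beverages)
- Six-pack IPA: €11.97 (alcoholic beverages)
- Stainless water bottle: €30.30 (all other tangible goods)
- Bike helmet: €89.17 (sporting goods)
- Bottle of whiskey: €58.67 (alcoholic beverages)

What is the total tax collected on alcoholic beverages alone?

€12.95

Bottle of merlot €23.52: alcoholic beverages → 10.75% + 3% district = 13.75% → €3.23
Six-pack IPA €11.97: alcoholic beverages → 10.75% + 3% district = 13.75% → €1.65
Bottle of whiskey €58.67: alcoholic beverages → 10.75% + 3% district = 13.75% → €8.07
Tax on alcoholic beverages = €3.23 + €1.65 + €8.07 = €12.95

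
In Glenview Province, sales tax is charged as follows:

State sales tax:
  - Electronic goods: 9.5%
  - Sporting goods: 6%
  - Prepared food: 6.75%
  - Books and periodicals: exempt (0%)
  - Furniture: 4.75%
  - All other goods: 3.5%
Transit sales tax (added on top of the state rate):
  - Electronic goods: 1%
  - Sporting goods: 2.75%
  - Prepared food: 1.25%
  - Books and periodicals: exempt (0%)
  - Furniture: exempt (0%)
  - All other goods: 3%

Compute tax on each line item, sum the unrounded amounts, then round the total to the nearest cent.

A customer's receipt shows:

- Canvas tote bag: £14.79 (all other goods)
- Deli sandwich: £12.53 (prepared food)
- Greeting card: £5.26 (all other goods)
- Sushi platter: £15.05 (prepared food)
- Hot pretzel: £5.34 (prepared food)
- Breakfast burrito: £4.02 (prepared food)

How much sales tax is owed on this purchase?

£4.26

Canvas tote bag £14.79: all other goods → 3.5% + 3% transit = 6.5% → £0.96135
Deli sandwich £12.53: prepared food → 6.75% + 1.25% transit = 8% → £1.0024
Greeting card £5.26: all other goods → 3.5% + 3% transit = 6.5% → £0.3419
Sushi platter £15.05: prepared food → 6.75% + 1.25% transit = 8% → £1.204
Hot pretzel £5.34: prepared food → 6.75% + 1.25% transit = 8% → £0.4272
Breakfast burrito £4.02: prepared food → 6.75% + 1.25% transit = 8% → £0.3216
Unrounded tax sum = £4.25845 → £4.26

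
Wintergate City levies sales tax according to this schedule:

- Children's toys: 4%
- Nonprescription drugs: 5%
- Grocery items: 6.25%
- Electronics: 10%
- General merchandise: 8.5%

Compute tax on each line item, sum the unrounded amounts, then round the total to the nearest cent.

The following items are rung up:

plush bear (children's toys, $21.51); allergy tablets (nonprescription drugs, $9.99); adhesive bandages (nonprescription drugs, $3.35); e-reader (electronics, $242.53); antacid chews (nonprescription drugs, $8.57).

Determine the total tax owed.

$26.21

Plush bear $21.51: children's toys → 4% → $0.8604
Allergy tablets $9.99: nonprescription drugs → 5% → $0.4995
Adhesive bandages $3.35: nonprescription drugs → 5% → $0.1675
E-reader $242.53: electronics → 10% → $24.253
Antacid chews $8.57: nonprescription drugs → 5% → $0.4285
Unrounded tax sum = $26.2089 → $26.21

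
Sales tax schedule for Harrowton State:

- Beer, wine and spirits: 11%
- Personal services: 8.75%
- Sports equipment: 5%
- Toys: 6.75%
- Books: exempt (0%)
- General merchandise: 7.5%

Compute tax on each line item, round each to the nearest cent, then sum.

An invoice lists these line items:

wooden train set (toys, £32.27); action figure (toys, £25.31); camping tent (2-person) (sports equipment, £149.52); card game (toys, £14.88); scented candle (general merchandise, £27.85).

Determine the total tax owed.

£14.46

Wooden train set £32.27: toys → 6.75% → £2.18
Action figure £25.31: toys → 6.75% → £1.71
Camping tent (2-person) £149.52: sports equipment → 5% → £7.48
Card game £14.88: toys → 6.75% → £1.00
Scented candle £27.85: general merchandise → 7.5% → £2.09
Total tax = £2.18 + £1.71 + £7.48 + £1.00 + £2.09 = £14.46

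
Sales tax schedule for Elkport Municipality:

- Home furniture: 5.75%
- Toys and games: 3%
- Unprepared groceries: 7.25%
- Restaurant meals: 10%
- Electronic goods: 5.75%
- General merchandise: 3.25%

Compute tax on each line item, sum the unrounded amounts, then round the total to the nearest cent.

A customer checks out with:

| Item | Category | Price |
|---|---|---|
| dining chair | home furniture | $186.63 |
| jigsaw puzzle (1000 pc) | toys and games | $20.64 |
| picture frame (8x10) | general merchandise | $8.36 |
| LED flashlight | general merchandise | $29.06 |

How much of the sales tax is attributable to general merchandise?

Picture frame (8x10) $8.36: general merchandise → 3.25% → $0.2717
LED flashlight $29.06: general merchandise → 3.25% → $0.94445
Tax on general merchandise: unrounded sum = $1.21615 → $1.22

$1.22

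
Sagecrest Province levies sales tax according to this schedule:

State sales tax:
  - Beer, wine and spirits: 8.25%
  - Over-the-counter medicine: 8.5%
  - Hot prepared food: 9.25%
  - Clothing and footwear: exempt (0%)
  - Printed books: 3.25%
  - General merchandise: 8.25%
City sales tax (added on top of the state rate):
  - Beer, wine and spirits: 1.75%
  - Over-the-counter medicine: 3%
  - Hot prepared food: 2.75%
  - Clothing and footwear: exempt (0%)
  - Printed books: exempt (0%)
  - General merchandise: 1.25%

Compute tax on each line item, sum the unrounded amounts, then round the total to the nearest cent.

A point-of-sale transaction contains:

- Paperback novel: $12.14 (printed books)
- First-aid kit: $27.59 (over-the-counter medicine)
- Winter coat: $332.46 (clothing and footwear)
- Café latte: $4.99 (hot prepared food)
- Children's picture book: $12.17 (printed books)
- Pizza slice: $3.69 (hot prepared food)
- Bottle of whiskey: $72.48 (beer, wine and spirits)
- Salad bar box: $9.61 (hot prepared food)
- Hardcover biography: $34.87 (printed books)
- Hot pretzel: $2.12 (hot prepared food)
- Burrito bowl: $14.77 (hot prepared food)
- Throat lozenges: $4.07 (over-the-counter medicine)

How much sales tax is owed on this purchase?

Paperback novel $12.14: printed books → 3.25% + 0% city = 3.25% → $0.39455
First-aid kit $27.59: over-the-counter medicine → 8.5% + 3% city = 11.5% → $3.17285
Winter coat $332.46: clothing and footwear → 0% + 0% city = 0% → $0.00
Café latte $4.99: hot prepared food → 9.25% + 2.75% city = 12% → $0.5988
Children's picture book $12.17: printed books → 3.25% + 0% city = 3.25% → $0.395525
Pizza slice $3.69: hot prepared food → 9.25% + 2.75% city = 12% → $0.4428
Bottle of whiskey $72.48: beer, wine and spirits → 8.25% + 1.75% city = 10% → $7.248
Salad bar box $9.61: hot prepared food → 9.25% + 2.75% city = 12% → $1.1532
Hardcover biography $34.87: printed books → 3.25% + 0% city = 3.25% → $1.133275
Hot pretzel $2.12: hot prepared food → 9.25% + 2.75% city = 12% → $0.2544
Burrito bowl $14.77: hot prepared food → 9.25% + 2.75% city = 12% → $1.7724
Throat lozenges $4.07: over-the-counter medicine → 8.5% + 3% city = 11.5% → $0.46805
Unrounded tax sum = $17.03385 → $17.03

$17.03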